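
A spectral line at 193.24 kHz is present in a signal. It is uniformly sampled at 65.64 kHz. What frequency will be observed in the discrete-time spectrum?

193.24 kHz mod fs = 61.96 kHz.
61.96 kHz > fs/2 = 32.82 kHz, folds to fs − 61.96 kHz = 3.68 kHz.

3.68 kHz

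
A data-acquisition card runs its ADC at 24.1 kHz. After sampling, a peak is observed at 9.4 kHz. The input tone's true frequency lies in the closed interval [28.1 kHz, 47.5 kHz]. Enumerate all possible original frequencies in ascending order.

33.5 kHz, 38.8 kHz

Frequencies that alias to 9.4 kHz are k·fs ± 9.4 kHz for integer k ≥ 0.
k=0: 9.4 kHz.
k=1: 14.7 kHz, 33.5 kHz.
k=2: 38.8 kHz, 57.6 kHz.
k=3: 62.9 kHz, 81.7 kHz.
Within [28.1 kHz, 47.5 kHz]: 33.5 kHz, 38.8 kHz.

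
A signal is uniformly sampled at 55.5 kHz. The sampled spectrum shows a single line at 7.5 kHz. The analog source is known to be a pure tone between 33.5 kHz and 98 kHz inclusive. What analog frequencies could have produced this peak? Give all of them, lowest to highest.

Frequencies that alias to 7.5 kHz are k·fs ± 7.5 kHz for integer k ≥ 0.
k=0: 7.5 kHz.
k=1: 48 kHz, 63 kHz.
k=2: 103.5 kHz, 118.5 kHz.
Within [33.5 kHz, 98 kHz]: 48 kHz, 63 kHz.

48 kHz, 63 kHz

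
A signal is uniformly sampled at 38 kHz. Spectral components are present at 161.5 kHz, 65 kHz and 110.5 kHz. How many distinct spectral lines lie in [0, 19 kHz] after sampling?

fs/2 = 19 kHz.
161.5 kHz mod fs = 9.5 kHz.
9.5 kHz ≤ fs/2 = 19 kHz, appears at 9.5 kHz.
65 kHz mod fs = 27 kHz.
27 kHz > fs/2 = 19 kHz, folds to fs − 27 kHz = 11 kHz.
110.5 kHz mod fs = 34.5 kHz.
34.5 kHz > fs/2 = 19 kHz, folds to fs − 34.5 kHz = 3.5 kHz.
Distinct values: {3.5 kHz, 9.5 kHz, 11 kHz} → 3.

3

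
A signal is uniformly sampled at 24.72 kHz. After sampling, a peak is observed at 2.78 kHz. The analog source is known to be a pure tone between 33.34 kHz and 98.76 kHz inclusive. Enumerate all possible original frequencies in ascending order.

46.66 kHz, 52.22 kHz, 71.38 kHz, 76.94 kHz, 96.1 kHz

Frequencies that alias to 2.78 kHz are k·fs ± 2.78 kHz for integer k ≥ 0.
k=0: 2.78 kHz.
k=1: 21.94 kHz, 27.5 kHz.
k=2: 46.66 kHz, 52.22 kHz.
k=3: 71.38 kHz, 76.94 kHz.
k=4: 96.1 kHz, 101.66 kHz.
k=5: 120.82 kHz, 126.38 kHz.
Within [33.34 kHz, 98.76 kHz]: 46.66 kHz, 52.22 kHz, 71.38 kHz, 76.94 kHz, 96.1 kHz.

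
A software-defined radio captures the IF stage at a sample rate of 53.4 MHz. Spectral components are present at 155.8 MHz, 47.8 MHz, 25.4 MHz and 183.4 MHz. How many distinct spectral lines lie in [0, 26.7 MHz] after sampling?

4

fs/2 = 26.7 MHz.
155.8 MHz mod fs = 49 MHz.
49 MHz > fs/2 = 26.7 MHz, folds to fs − 49 MHz = 4.4 MHz.
47.8 MHz > fs/2 = 26.7 MHz, folds to fs − 47.8 MHz = 5.6 MHz.
25.4 MHz ≤ fs/2 = 26.7 MHz, passes unchanged.
183.4 MHz mod fs = 23.2 MHz.
23.2 MHz ≤ fs/2 = 26.7 MHz, appears at 23.2 MHz.
Distinct values: {4.4 MHz, 5.6 MHz, 23.2 MHz, 25.4 MHz} → 4.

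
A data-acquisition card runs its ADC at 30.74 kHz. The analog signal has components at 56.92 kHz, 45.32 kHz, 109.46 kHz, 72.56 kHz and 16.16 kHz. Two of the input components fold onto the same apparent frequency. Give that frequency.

fs/2 = 15.37 kHz.
56.92 kHz mod fs = 26.18 kHz.
26.18 kHz > fs/2 = 15.37 kHz, folds to fs − 26.18 kHz = 4.56 kHz.
45.32 kHz mod fs = 14.58 kHz.
14.58 kHz ≤ fs/2 = 15.37 kHz, appears at 14.58 kHz.
109.46 kHz mod fs = 17.24 kHz.
17.24 kHz > fs/2 = 15.37 kHz, folds to fs − 17.24 kHz = 13.5 kHz.
72.56 kHz mod fs = 11.08 kHz.
11.08 kHz ≤ fs/2 = 15.37 kHz, appears at 11.08 kHz.
16.16 kHz > fs/2 = 15.37 kHz, folds to fs − 16.16 kHz = 14.58 kHz.
16.16 kHz and 45.32 kHz both map to 14.58 kHz.

14.58 kHz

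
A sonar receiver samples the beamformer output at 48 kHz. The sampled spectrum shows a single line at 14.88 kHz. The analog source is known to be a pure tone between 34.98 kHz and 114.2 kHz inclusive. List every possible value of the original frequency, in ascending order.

Frequencies that alias to 14.88 kHz are k·fs ± 14.88 kHz for integer k ≥ 0.
k=0: 14.88 kHz.
k=1: 33.12 kHz, 62.88 kHz.
k=2: 81.12 kHz, 110.88 kHz.
k=3: 129.12 kHz, 158.88 kHz.
Within [34.98 kHz, 114.2 kHz]: 62.88 kHz, 81.12 kHz, 110.88 kHz.

62.88 kHz, 81.12 kHz, 110.88 kHz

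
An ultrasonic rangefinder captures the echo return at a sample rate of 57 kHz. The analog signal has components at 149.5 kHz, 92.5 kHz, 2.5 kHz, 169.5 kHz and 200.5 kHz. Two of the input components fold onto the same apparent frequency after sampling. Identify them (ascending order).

92.5 kHz, 149.5 kHz

fs/2 = 28.5 kHz.
149.5 kHz mod fs = 35.5 kHz.
35.5 kHz > fs/2 = 28.5 kHz, folds to fs − 35.5 kHz = 21.5 kHz.
92.5 kHz mod fs = 35.5 kHz.
35.5 kHz > fs/2 = 28.5 kHz, folds to fs − 35.5 kHz = 21.5 kHz.
2.5 kHz ≤ fs/2 = 28.5 kHz, passes unchanged.
169.5 kHz mod fs = 55.5 kHz.
55.5 kHz > fs/2 = 28.5 kHz, folds to fs − 55.5 kHz = 1.5 kHz.
200.5 kHz mod fs = 29.5 kHz.
29.5 kHz > fs/2 = 28.5 kHz, folds to fs − 29.5 kHz = 27.5 kHz.
92.5 kHz and 149.5 kHz both map to 21.5 kHz.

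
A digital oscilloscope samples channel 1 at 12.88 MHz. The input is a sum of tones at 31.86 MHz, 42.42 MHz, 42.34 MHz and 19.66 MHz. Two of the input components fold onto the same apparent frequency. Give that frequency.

6.1 MHz

fs/2 = 6.44 MHz.
31.86 MHz mod fs = 6.1 MHz.
6.1 MHz ≤ fs/2 = 6.44 MHz, appears at 6.1 MHz.
42.42 MHz mod fs = 3.78 MHz.
3.78 MHz ≤ fs/2 = 6.44 MHz, appears at 3.78 MHz.
42.34 MHz mod fs = 3.7 MHz.
3.7 MHz ≤ fs/2 = 6.44 MHz, appears at 3.7 MHz.
19.66 MHz mod fs = 6.78 MHz.
6.78 MHz > fs/2 = 6.44 MHz, folds to fs − 6.78 MHz = 6.1 MHz.
19.66 MHz and 31.86 MHz both map to 6.1 MHz.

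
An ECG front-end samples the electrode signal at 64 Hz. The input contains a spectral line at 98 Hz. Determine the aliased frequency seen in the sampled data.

30 Hz

98 Hz mod fs = 34 Hz.
34 Hz > fs/2 = 32 Hz, folds to fs − 34 Hz = 30 Hz.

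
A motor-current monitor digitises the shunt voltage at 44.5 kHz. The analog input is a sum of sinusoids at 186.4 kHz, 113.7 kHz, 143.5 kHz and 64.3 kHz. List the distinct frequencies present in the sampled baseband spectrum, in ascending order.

fs/2 = 22.25 kHz.
186.4 kHz mod fs = 8.4 kHz.
8.4 kHz ≤ fs/2 = 22.25 kHz, appears at 8.4 kHz.
113.7 kHz mod fs = 24.7 kHz.
24.7 kHz > fs/2 = 22.25 kHz, folds to fs − 24.7 kHz = 19.8 kHz.
143.5 kHz mod fs = 10 kHz.
10 kHz ≤ fs/2 = 22.25 kHz, appears at 10 kHz.
64.3 kHz mod fs = 19.8 kHz.
19.8 kHz ≤ fs/2 = 22.25 kHz, appears at 19.8 kHz.
Distinct values: {8.4 kHz, 10 kHz, 19.8 kHz}.

8.4 kHz, 10 kHz, 19.8 kHz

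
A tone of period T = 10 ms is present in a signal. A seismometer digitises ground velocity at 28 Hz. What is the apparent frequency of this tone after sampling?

T = 10 ms → f = 1/T = 100 Hz.
100 Hz mod fs = 16 Hz.
16 Hz > fs/2 = 14 Hz, folds to fs − 16 Hz = 12 Hz.

12 Hz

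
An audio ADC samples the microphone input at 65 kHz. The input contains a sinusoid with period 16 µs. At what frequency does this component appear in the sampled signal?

T = 16 µs → f = 1/T = 62.5 kHz.
62.5 kHz > fs/2 = 32.5 kHz, folds to fs − 62.5 kHz = 2.5 kHz.

2.5 kHz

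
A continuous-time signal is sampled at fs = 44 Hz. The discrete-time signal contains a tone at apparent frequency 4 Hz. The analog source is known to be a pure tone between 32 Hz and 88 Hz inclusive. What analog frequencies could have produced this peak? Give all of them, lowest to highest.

Frequencies that alias to 4 Hz are k·fs ± 4 Hz for integer k ≥ 0.
k=0: 4 Hz.
k=1: 40 Hz, 48 Hz.
k=2: 84 Hz, 92 Hz.
k=3: 128 Hz, 136 Hz.
Within [32 Hz, 88 Hz]: 40 Hz, 48 Hz, 84 Hz.

40 Hz, 48 Hz, 84 Hz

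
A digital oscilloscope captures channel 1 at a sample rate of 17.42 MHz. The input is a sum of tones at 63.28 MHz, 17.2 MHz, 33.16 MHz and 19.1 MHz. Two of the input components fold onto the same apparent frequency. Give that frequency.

fs/2 = 8.71 MHz.
63.28 MHz mod fs = 11.02 MHz.
11.02 MHz > fs/2 = 8.71 MHz, folds to fs − 11.02 MHz = 6.4 MHz.
17.2 MHz > fs/2 = 8.71 MHz, folds to fs − 17.2 MHz = 0.22 MHz.
33.16 MHz mod fs = 15.74 MHz.
15.74 MHz > fs/2 = 8.71 MHz, folds to fs − 15.74 MHz = 1.68 MHz.
19.1 MHz mod fs = 1.68 MHz.
1.68 MHz ≤ fs/2 = 8.71 MHz, appears at 1.68 MHz.
19.1 MHz and 33.16 MHz both map to 1.68 MHz.

1.68 MHz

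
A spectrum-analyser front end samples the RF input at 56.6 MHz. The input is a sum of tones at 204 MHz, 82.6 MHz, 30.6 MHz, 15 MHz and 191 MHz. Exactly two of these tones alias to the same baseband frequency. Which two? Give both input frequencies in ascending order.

fs/2 = 28.3 MHz.
204 MHz mod fs = 34.2 MHz.
34.2 MHz > fs/2 = 28.3 MHz, folds to fs − 34.2 MHz = 22.4 MHz.
82.6 MHz mod fs = 26 MHz.
26 MHz ≤ fs/2 = 28.3 MHz, appears at 26 MHz.
30.6 MHz > fs/2 = 28.3 MHz, folds to fs − 30.6 MHz = 26 MHz.
15 MHz ≤ fs/2 = 28.3 MHz, passes unchanged.
191 MHz mod fs = 21.2 MHz.
21.2 MHz ≤ fs/2 = 28.3 MHz, appears at 21.2 MHz.
30.6 MHz and 82.6 MHz both map to 26 MHz.

30.6 MHz, 82.6 MHz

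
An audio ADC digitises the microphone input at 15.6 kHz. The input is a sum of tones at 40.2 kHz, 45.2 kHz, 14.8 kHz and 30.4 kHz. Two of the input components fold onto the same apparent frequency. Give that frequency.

fs/2 = 7.8 kHz.
40.2 kHz mod fs = 9 kHz.
9 kHz > fs/2 = 7.8 kHz, folds to fs − 9 kHz = 6.6 kHz.
45.2 kHz mod fs = 14 kHz.
14 kHz > fs/2 = 7.8 kHz, folds to fs − 14 kHz = 1.6 kHz.
14.8 kHz > fs/2 = 7.8 kHz, folds to fs − 14.8 kHz = 0.8 kHz.
30.4 kHz mod fs = 14.8 kHz.
14.8 kHz > fs/2 = 7.8 kHz, folds to fs − 14.8 kHz = 0.8 kHz.
14.8 kHz and 30.4 kHz both map to 0.8 kHz.

0.8 kHz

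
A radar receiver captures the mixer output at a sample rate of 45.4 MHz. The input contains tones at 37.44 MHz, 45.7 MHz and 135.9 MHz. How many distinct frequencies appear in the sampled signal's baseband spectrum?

fs/2 = 22.7 MHz.
37.44 MHz > fs/2 = 22.7 MHz, folds to fs − 37.44 MHz = 7.96 MHz.
45.7 MHz mod fs = 0.3 MHz.
0.3 MHz ≤ fs/2 = 22.7 MHz, appears at 0.3 MHz.
135.9 MHz mod fs = 45.1 MHz.
45.1 MHz > fs/2 = 22.7 MHz, folds to fs − 45.1 MHz = 0.3 MHz.
Distinct values: {0.3 MHz, 7.96 MHz} → 2.

2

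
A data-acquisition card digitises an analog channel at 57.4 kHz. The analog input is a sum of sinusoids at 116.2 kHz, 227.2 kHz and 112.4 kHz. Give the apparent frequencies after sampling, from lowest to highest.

1.4 kHz, 2.4 kHz

fs/2 = 28.7 kHz.
116.2 kHz mod fs = 1.4 kHz.
1.4 kHz ≤ fs/2 = 28.7 kHz, appears at 1.4 kHz.
227.2 kHz mod fs = 55 kHz.
55 kHz > fs/2 = 28.7 kHz, folds to fs − 55 kHz = 2.4 kHz.
112.4 kHz mod fs = 55 kHz.
55 kHz > fs/2 = 28.7 kHz, folds to fs − 55 kHz = 2.4 kHz.
Distinct values: {1.4 kHz, 2.4 kHz}.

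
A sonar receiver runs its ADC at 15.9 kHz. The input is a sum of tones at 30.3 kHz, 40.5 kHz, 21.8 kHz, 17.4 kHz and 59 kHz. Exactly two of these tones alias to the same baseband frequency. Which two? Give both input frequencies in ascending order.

17.4 kHz, 30.3 kHz

fs/2 = 7.95 kHz.
30.3 kHz mod fs = 14.4 kHz.
14.4 kHz > fs/2 = 7.95 kHz, folds to fs − 14.4 kHz = 1.5 kHz.
40.5 kHz mod fs = 8.7 kHz.
8.7 kHz > fs/2 = 7.95 kHz, folds to fs − 8.7 kHz = 7.2 kHz.
21.8 kHz mod fs = 5.9 kHz.
5.9 kHz ≤ fs/2 = 7.95 kHz, appears at 5.9 kHz.
17.4 kHz mod fs = 1.5 kHz.
1.5 kHz ≤ fs/2 = 7.95 kHz, appears at 1.5 kHz.
59 kHz mod fs = 11.3 kHz.
11.3 kHz > fs/2 = 7.95 kHz, folds to fs − 11.3 kHz = 4.6 kHz.
17.4 kHz and 30.3 kHz both map to 1.5 kHz.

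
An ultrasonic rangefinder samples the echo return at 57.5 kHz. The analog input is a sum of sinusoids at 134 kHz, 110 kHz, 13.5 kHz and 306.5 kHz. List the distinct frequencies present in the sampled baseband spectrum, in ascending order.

fs/2 = 28.75 kHz.
134 kHz mod fs = 19 kHz.
19 kHz ≤ fs/2 = 28.75 kHz, appears at 19 kHz.
110 kHz mod fs = 52.5 kHz.
52.5 kHz > fs/2 = 28.75 kHz, folds to fs − 52.5 kHz = 5 kHz.
13.5 kHz ≤ fs/2 = 28.75 kHz, passes unchanged.
306.5 kHz mod fs = 19 kHz.
19 kHz ≤ fs/2 = 28.75 kHz, appears at 19 kHz.
Distinct values: {5 kHz, 13.5 kHz, 19 kHz}.

5 kHz, 13.5 kHz, 19 kHz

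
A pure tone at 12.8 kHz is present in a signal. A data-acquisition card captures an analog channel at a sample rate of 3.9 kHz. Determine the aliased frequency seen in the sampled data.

12.8 kHz mod fs = 1.1 kHz.
1.1 kHz ≤ fs/2 = 1.95 kHz, appears at 1.1 kHz.

1.1 kHz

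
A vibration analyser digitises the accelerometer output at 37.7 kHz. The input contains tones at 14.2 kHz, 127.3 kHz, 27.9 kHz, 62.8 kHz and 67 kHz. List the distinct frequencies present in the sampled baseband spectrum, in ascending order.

fs/2 = 18.85 kHz.
14.2 kHz ≤ fs/2 = 18.85 kHz, passes unchanged.
127.3 kHz mod fs = 14.2 kHz.
14.2 kHz ≤ fs/2 = 18.85 kHz, appears at 14.2 kHz.
27.9 kHz > fs/2 = 18.85 kHz, folds to fs − 27.9 kHz = 9.8 kHz.
62.8 kHz mod fs = 25.1 kHz.
25.1 kHz > fs/2 = 18.85 kHz, folds to fs − 25.1 kHz = 12.6 kHz.
67 kHz mod fs = 29.3 kHz.
29.3 kHz > fs/2 = 18.85 kHz, folds to fs − 29.3 kHz = 8.4 kHz.
Distinct values: {8.4 kHz, 9.8 kHz, 12.6 kHz, 14.2 kHz}.

8.4 kHz, 9.8 kHz, 12.6 kHz, 14.2 kHz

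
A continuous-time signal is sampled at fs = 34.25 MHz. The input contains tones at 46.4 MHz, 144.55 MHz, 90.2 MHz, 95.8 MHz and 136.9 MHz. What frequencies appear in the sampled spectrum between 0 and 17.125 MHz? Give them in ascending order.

0.1 MHz, 6.95 MHz, 7.55 MHz, 12.15 MHz, 12.55 MHz

fs/2 = 17.125 MHz.
46.4 MHz mod fs = 12.15 MHz.
12.15 MHz ≤ fs/2 = 17.125 MHz, appears at 12.15 MHz.
144.55 MHz mod fs = 7.55 MHz.
7.55 MHz ≤ fs/2 = 17.125 MHz, appears at 7.55 MHz.
90.2 MHz mod fs = 21.7 MHz.
21.7 MHz > fs/2 = 17.125 MHz, folds to fs − 21.7 MHz = 12.55 MHz.
95.8 MHz mod fs = 27.3 MHz.
27.3 MHz > fs/2 = 17.125 MHz, folds to fs − 27.3 MHz = 6.95 MHz.
136.9 MHz mod fs = 34.15 MHz.
34.15 MHz > fs/2 = 17.125 MHz, folds to fs − 34.15 MHz = 0.1 MHz.
Distinct values: {0.1 MHz, 6.95 MHz, 7.55 MHz, 12.15 MHz, 12.55 MHz}.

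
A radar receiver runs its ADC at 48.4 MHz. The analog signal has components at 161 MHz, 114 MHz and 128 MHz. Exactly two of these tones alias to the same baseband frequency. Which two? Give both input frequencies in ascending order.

114 MHz, 128 MHz

fs/2 = 24.2 MHz.
161 MHz mod fs = 15.8 MHz.
15.8 MHz ≤ fs/2 = 24.2 MHz, appears at 15.8 MHz.
114 MHz mod fs = 17.2 MHz.
17.2 MHz ≤ fs/2 = 24.2 MHz, appears at 17.2 MHz.
128 MHz mod fs = 31.2 MHz.
31.2 MHz > fs/2 = 24.2 MHz, folds to fs − 31.2 MHz = 17.2 MHz.
114 MHz and 128 MHz both map to 17.2 MHz.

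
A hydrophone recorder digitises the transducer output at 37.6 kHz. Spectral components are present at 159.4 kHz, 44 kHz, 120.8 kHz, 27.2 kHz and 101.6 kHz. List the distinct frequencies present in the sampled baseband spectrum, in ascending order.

fs/2 = 18.8 kHz.
159.4 kHz mod fs = 9 kHz.
9 kHz ≤ fs/2 = 18.8 kHz, appears at 9 kHz.
44 kHz mod fs = 6.4 kHz.
6.4 kHz ≤ fs/2 = 18.8 kHz, appears at 6.4 kHz.
120.8 kHz mod fs = 8 kHz.
8 kHz ≤ fs/2 = 18.8 kHz, appears at 8 kHz.
27.2 kHz > fs/2 = 18.8 kHz, folds to fs − 27.2 kHz = 10.4 kHz.
101.6 kHz mod fs = 26.4 kHz.
26.4 kHz > fs/2 = 18.8 kHz, folds to fs − 26.4 kHz = 11.2 kHz.
Distinct values: {6.4 kHz, 8 kHz, 9 kHz, 10.4 kHz, 11.2 kHz}.

6.4 kHz, 8 kHz, 9 kHz, 10.4 kHz, 11.2 kHz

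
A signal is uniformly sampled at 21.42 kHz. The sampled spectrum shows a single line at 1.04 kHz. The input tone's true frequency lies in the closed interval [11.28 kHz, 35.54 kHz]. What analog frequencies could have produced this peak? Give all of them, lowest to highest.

20.38 kHz, 22.46 kHz

Frequencies that alias to 1.04 kHz are k·fs ± 1.04 kHz for integer k ≥ 0.
k=0: 1.04 kHz.
k=1: 20.38 kHz, 22.46 kHz.
k=2: 41.8 kHz, 43.88 kHz.
Within [11.28 kHz, 35.54 kHz]: 20.38 kHz, 22.46 kHz.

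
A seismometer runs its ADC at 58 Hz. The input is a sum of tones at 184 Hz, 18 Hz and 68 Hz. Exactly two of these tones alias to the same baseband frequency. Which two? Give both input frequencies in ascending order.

fs/2 = 29 Hz.
184 Hz mod fs = 10 Hz.
10 Hz ≤ fs/2 = 29 Hz, appears at 10 Hz.
18 Hz ≤ fs/2 = 29 Hz, passes unchanged.
68 Hz mod fs = 10 Hz.
10 Hz ≤ fs/2 = 29 Hz, appears at 10 Hz.
68 Hz and 184 Hz both map to 10 Hz.

68 Hz, 184 Hz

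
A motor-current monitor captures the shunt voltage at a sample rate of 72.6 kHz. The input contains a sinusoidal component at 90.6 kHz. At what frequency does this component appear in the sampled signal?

18 kHz

90.6 kHz mod fs = 18 kHz.
18 kHz ≤ fs/2 = 36.3 kHz, appears at 18 kHz.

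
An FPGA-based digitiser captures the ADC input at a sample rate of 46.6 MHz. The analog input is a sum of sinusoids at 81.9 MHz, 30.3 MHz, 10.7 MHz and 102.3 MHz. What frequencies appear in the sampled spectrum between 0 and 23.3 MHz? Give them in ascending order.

9.1 MHz, 10.7 MHz, 11.3 MHz, 16.3 MHz

fs/2 = 23.3 MHz.
81.9 MHz mod fs = 35.3 MHz.
35.3 MHz > fs/2 = 23.3 MHz, folds to fs − 35.3 MHz = 11.3 MHz.
30.3 MHz > fs/2 = 23.3 MHz, folds to fs − 30.3 MHz = 16.3 MHz.
10.7 MHz ≤ fs/2 = 23.3 MHz, passes unchanged.
102.3 MHz mod fs = 9.1 MHz.
9.1 MHz ≤ fs/2 = 23.3 MHz, appears at 9.1 MHz.
Distinct values: {9.1 MHz, 10.7 MHz, 11.3 MHz, 16.3 MHz}.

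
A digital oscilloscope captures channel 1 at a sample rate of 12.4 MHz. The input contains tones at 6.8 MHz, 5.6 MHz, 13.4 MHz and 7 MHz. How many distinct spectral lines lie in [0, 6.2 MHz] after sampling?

fs/2 = 6.2 MHz.
6.8 MHz > fs/2 = 6.2 MHz, folds to fs − 6.8 MHz = 5.6 MHz.
5.6 MHz ≤ fs/2 = 6.2 MHz, passes unchanged.
13.4 MHz mod fs = 1 MHz.
1 MHz ≤ fs/2 = 6.2 MHz, appears at 1 MHz.
7 MHz > fs/2 = 6.2 MHz, folds to fs − 7 MHz = 5.4 MHz.
Distinct values: {1 MHz, 5.4 MHz, 5.6 MHz} → 3.

3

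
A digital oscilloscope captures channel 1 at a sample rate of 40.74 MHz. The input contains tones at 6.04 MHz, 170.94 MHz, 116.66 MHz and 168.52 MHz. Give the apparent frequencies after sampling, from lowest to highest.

fs/2 = 20.37 MHz.
6.04 MHz ≤ fs/2 = 20.37 MHz, passes unchanged.
170.94 MHz mod fs = 7.98 MHz.
7.98 MHz ≤ fs/2 = 20.37 MHz, appears at 7.98 MHz.
116.66 MHz mod fs = 35.18 MHz.
35.18 MHz > fs/2 = 20.37 MHz, folds to fs − 35.18 MHz = 5.56 MHz.
168.52 MHz mod fs = 5.56 MHz.
5.56 MHz ≤ fs/2 = 20.37 MHz, appears at 5.56 MHz.
Distinct values: {5.56 MHz, 6.04 MHz, 7.98 MHz}.

5.56 MHz, 6.04 MHz, 7.98 MHz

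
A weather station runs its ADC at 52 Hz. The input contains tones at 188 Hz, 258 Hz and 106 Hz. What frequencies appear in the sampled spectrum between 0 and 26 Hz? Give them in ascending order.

fs/2 = 26 Hz.
188 Hz mod fs = 32 Hz.
32 Hz > fs/2 = 26 Hz, folds to fs − 32 Hz = 20 Hz.
258 Hz mod fs = 50 Hz.
50 Hz > fs/2 = 26 Hz, folds to fs − 50 Hz = 2 Hz.
106 Hz mod fs = 2 Hz.
2 Hz ≤ fs/2 = 26 Hz, appears at 2 Hz.
Distinct values: {2 Hz, 20 Hz}.

2 Hz, 20 Hz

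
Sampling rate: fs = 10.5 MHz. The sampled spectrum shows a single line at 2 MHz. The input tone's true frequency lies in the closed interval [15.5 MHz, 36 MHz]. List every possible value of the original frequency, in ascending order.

Frequencies that alias to 2 MHz are k·fs ± 2 MHz for integer k ≥ 0.
k=0: 2 MHz.
k=1: 8.5 MHz, 12.5 MHz.
k=2: 19 MHz, 23 MHz.
k=3: 29.5 MHz, 33.5 MHz.
k=4: 40 MHz, 44 MHz.
Within [15.5 MHz, 36 MHz]: 19 MHz, 23 MHz, 29.5 MHz, 33.5 MHz.

19 MHz, 23 MHz, 29.5 MHz, 33.5 MHz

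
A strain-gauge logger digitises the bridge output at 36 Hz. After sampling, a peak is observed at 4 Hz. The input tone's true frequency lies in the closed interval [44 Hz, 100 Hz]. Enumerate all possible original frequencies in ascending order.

Frequencies that alias to 4 Hz are k·fs ± 4 Hz for integer k ≥ 0.
k=0: 4 Hz.
k=1: 32 Hz, 40 Hz.
k=2: 68 Hz, 76 Hz.
k=3: 104 Hz, 112 Hz.
Within [44 Hz, 100 Hz]: 68 Hz, 76 Hz.

68 Hz, 76 Hz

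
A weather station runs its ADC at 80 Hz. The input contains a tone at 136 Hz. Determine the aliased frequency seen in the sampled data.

24 Hz

136 Hz mod fs = 56 Hz.
56 Hz > fs/2 = 40 Hz, folds to fs − 56 Hz = 24 Hz.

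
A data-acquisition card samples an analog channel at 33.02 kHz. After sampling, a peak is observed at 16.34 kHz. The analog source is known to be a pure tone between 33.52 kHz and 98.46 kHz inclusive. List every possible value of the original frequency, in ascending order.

49.36 kHz, 49.7 kHz, 82.38 kHz, 82.72 kHz

Frequencies that alias to 16.34 kHz are k·fs ± 16.34 kHz for integer k ≥ 0.
k=0: 16.34 kHz.
k=1: 16.68 kHz, 49.36 kHz.
k=2: 49.7 kHz, 82.38 kHz.
k=3: 82.72 kHz, 115.4 kHz.
k=4: 115.74 kHz, 148.42 kHz.
Within [33.52 kHz, 98.46 kHz]: 49.36 kHz, 49.7 kHz, 82.38 kHz, 82.72 kHz.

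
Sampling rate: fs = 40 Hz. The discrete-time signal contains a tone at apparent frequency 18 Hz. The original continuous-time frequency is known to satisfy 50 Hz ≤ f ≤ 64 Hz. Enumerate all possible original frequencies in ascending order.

58 Hz, 62 Hz

Frequencies that alias to 18 Hz are k·fs ± 18 Hz for integer k ≥ 0.
k=0: 18 Hz.
k=1: 22 Hz, 58 Hz.
k=2: 62 Hz, 98 Hz.
k=3: 102 Hz, 138 Hz.
Within [50 Hz, 64 Hz]: 58 Hz, 62 Hz.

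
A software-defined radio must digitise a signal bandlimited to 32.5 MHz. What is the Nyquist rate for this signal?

65 MHz

Nyquist rate = 2 × 32.5 MHz = 65 MHz.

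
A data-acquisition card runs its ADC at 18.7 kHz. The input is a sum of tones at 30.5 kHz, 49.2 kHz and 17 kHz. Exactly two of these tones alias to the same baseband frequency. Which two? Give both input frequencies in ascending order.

fs/2 = 9.35 kHz.
30.5 kHz mod fs = 11.8 kHz.
11.8 kHz > fs/2 = 9.35 kHz, folds to fs − 11.8 kHz = 6.9 kHz.
49.2 kHz mod fs = 11.8 kHz.
11.8 kHz > fs/2 = 9.35 kHz, folds to fs − 11.8 kHz = 6.9 kHz.
17 kHz > fs/2 = 9.35 kHz, folds to fs − 17 kHz = 1.7 kHz.
30.5 kHz and 49.2 kHz both map to 6.9 kHz.

30.5 kHz, 49.2 kHz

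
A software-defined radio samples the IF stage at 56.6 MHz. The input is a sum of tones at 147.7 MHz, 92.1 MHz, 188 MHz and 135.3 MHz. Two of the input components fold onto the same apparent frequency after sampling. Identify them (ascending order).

fs/2 = 28.3 MHz.
147.7 MHz mod fs = 34.5 MHz.
34.5 MHz > fs/2 = 28.3 MHz, folds to fs − 34.5 MHz = 22.1 MHz.
92.1 MHz mod fs = 35.5 MHz.
35.5 MHz > fs/2 = 28.3 MHz, folds to fs − 35.5 MHz = 21.1 MHz.
188 MHz mod fs = 18.2 MHz.
18.2 MHz ≤ fs/2 = 28.3 MHz, appears at 18.2 MHz.
135.3 MHz mod fs = 22.1 MHz.
22.1 MHz ≤ fs/2 = 28.3 MHz, appears at 22.1 MHz.
135.3 MHz and 147.7 MHz both map to 22.1 MHz.

135.3 MHz, 147.7 MHz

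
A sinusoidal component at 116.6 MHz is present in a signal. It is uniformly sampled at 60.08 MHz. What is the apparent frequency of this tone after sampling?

3.56 MHz

116.6 MHz mod fs = 56.52 MHz.
56.52 MHz > fs/2 = 30.04 MHz, folds to fs − 56.52 MHz = 3.56 MHz.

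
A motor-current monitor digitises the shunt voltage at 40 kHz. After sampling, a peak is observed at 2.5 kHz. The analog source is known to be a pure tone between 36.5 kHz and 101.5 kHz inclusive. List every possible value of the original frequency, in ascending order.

37.5 kHz, 42.5 kHz, 77.5 kHz, 82.5 kHz

Frequencies that alias to 2.5 kHz are k·fs ± 2.5 kHz for integer k ≥ 0.
k=0: 2.5 kHz.
k=1: 37.5 kHz, 42.5 kHz.
k=2: 77.5 kHz, 82.5 kHz.
k=3: 117.5 kHz, 122.5 kHz.
Within [36.5 kHz, 101.5 kHz]: 37.5 kHz, 42.5 kHz, 77.5 kHz, 82.5 kHz.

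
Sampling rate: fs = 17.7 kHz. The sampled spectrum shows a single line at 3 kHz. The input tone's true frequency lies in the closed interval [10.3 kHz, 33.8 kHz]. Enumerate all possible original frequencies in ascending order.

14.7 kHz, 20.7 kHz, 32.4 kHz

Frequencies that alias to 3 kHz are k·fs ± 3 kHz for integer k ≥ 0.
k=0: 3 kHz.
k=1: 14.7 kHz, 20.7 kHz.
k=2: 32.4 kHz, 38.4 kHz.
k=3: 50.1 kHz, 56.1 kHz.
Within [10.3 kHz, 33.8 kHz]: 14.7 kHz, 20.7 kHz, 32.4 kHz.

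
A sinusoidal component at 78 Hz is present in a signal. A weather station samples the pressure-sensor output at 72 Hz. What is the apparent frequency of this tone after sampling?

78 Hz mod fs = 6 Hz.
6 Hz ≤ fs/2 = 36 Hz, appears at 6 Hz.

6 Hz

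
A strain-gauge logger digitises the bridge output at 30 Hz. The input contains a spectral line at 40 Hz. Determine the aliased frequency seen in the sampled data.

10 Hz

40 Hz mod fs = 10 Hz.
10 Hz ≤ fs/2 = 15 Hz, appears at 10 Hz.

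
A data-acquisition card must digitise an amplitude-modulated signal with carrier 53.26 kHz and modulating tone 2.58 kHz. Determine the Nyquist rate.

111.68 kHz

AM sidebands sit at fc ± fm = 50.68 kHz and 55.84 kHz.
Highest-frequency component: 55.84 kHz.
Nyquist rate = 2 × 55.84 kHz = 111.68 kHz.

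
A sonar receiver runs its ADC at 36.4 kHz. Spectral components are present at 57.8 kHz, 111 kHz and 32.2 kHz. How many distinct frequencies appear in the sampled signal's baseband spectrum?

3

fs/2 = 18.2 kHz.
57.8 kHz mod fs = 21.4 kHz.
21.4 kHz > fs/2 = 18.2 kHz, folds to fs − 21.4 kHz = 15 kHz.
111 kHz mod fs = 1.8 kHz.
1.8 kHz ≤ fs/2 = 18.2 kHz, appears at 1.8 kHz.
32.2 kHz > fs/2 = 18.2 kHz, folds to fs − 32.2 kHz = 4.2 kHz.
Distinct values: {1.8 kHz, 4.2 kHz, 15 kHz} → 3.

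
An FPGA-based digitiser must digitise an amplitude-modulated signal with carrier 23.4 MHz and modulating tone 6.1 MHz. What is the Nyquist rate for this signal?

AM sidebands sit at fc ± fm = 17.3 MHz and 29.5 MHz.
Highest-frequency component: 29.5 MHz.
Nyquist rate = 2 × 29.5 MHz = 59 MHz.

59 MHz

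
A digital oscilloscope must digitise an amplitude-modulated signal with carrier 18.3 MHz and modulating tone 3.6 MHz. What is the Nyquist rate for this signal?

43.8 MHz

AM sidebands sit at fc ± fm = 14.7 MHz and 21.9 MHz.
Highest-frequency component: 21.9 MHz.
Nyquist rate = 2 × 21.9 MHz = 43.8 MHz.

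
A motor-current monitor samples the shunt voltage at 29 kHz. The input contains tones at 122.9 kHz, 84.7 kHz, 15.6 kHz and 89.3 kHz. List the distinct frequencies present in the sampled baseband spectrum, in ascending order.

fs/2 = 14.5 kHz.
122.9 kHz mod fs = 6.9 kHz.
6.9 kHz ≤ fs/2 = 14.5 kHz, appears at 6.9 kHz.
84.7 kHz mod fs = 26.7 kHz.
26.7 kHz > fs/2 = 14.5 kHz, folds to fs − 26.7 kHz = 2.3 kHz.
15.6 kHz > fs/2 = 14.5 kHz, folds to fs − 15.6 kHz = 13.4 kHz.
89.3 kHz mod fs = 2.3 kHz.
2.3 kHz ≤ fs/2 = 14.5 kHz, appears at 2.3 kHz.
Distinct values: {2.3 kHz, 6.9 kHz, 13.4 kHz}.

2.3 kHz, 6.9 kHz, 13.4 kHz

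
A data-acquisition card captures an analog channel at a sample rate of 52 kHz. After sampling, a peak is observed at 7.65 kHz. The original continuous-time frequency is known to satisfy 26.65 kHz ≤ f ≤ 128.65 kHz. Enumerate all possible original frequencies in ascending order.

Frequencies that alias to 7.65 kHz are k·fs ± 7.65 kHz for integer k ≥ 0.
k=0: 7.65 kHz.
k=1: 44.35 kHz, 59.65 kHz.
k=2: 96.35 kHz, 111.65 kHz.
k=3: 148.35 kHz, 163.65 kHz.
Within [26.65 kHz, 128.65 kHz]: 44.35 kHz, 59.65 kHz, 96.35 kHz, 111.65 kHz.

44.35 kHz, 59.65 kHz, 96.35 kHz, 111.65 kHz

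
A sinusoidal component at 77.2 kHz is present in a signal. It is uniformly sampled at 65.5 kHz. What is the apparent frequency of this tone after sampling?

11.7 kHz

77.2 kHz mod fs = 11.7 kHz.
11.7 kHz ≤ fs/2 = 32.75 kHz, appears at 11.7 kHz.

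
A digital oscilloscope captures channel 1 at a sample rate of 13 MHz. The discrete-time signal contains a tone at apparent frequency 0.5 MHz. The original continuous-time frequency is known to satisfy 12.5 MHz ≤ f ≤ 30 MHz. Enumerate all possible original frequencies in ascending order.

Frequencies that alias to 0.5 MHz are k·fs ± 0.5 MHz for integer k ≥ 0.
k=0: 0.5 MHz.
k=1: 12.5 MHz, 13.5 MHz.
k=2: 25.5 MHz, 26.5 MHz.
k=3: 38.5 MHz, 39.5 MHz.
Within [12.5 MHz, 30 MHz]: 12.5 MHz, 13.5 MHz, 25.5 MHz, 26.5 MHz.

12.5 MHz, 13.5 MHz, 25.5 MHz, 26.5 MHz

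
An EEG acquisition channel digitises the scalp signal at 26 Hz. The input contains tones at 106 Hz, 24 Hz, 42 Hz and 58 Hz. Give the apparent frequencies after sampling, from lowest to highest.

2 Hz, 6 Hz, 10 Hz

fs/2 = 13 Hz.
106 Hz mod fs = 2 Hz.
2 Hz ≤ fs/2 = 13 Hz, appears at 2 Hz.
24 Hz > fs/2 = 13 Hz, folds to fs − 24 Hz = 2 Hz.
42 Hz mod fs = 16 Hz.
16 Hz > fs/2 = 13 Hz, folds to fs − 16 Hz = 10 Hz.
58 Hz mod fs = 6 Hz.
6 Hz ≤ fs/2 = 13 Hz, appears at 6 Hz.
Distinct values: {2 Hz, 6 Hz, 10 Hz}.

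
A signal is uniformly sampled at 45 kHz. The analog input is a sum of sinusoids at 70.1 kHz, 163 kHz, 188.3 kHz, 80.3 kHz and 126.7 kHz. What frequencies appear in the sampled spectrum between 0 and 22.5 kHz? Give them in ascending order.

fs/2 = 22.5 kHz.
70.1 kHz mod fs = 25.1 kHz.
25.1 kHz > fs/2 = 22.5 kHz, folds to fs − 25.1 kHz = 19.9 kHz.
163 kHz mod fs = 28 kHz.
28 kHz > fs/2 = 22.5 kHz, folds to fs − 28 kHz = 17 kHz.
188.3 kHz mod fs = 8.3 kHz.
8.3 kHz ≤ fs/2 = 22.5 kHz, appears at 8.3 kHz.
80.3 kHz mod fs = 35.3 kHz.
35.3 kHz > fs/2 = 22.5 kHz, folds to fs − 35.3 kHz = 9.7 kHz.
126.7 kHz mod fs = 36.7 kHz.
36.7 kHz > fs/2 = 22.5 kHz, folds to fs − 36.7 kHz = 8.3 kHz.
Distinct values: {8.3 kHz, 9.7 kHz, 17 kHz, 19.9 kHz}.

8.3 kHz, 9.7 kHz, 17 kHz, 19.9 kHz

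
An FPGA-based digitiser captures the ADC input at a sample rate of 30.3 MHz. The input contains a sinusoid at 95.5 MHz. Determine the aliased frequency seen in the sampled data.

4.6 MHz

95.5 MHz mod fs = 4.6 MHz.
4.6 MHz ≤ fs/2 = 15.15 MHz, appears at 4.6 MHz.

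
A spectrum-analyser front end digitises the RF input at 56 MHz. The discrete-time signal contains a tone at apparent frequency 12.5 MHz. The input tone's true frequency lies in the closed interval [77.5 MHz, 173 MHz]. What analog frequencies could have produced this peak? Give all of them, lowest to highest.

Frequencies that alias to 12.5 MHz are k·fs ± 12.5 MHz for integer k ≥ 0.
k=0: 12.5 MHz.
k=1: 43.5 MHz, 68.5 MHz.
k=2: 99.5 MHz, 124.5 MHz.
k=3: 155.5 MHz, 180.5 MHz.
k=4: 211.5 MHz, 236.5 MHz.
Within [77.5 MHz, 173 MHz]: 99.5 MHz, 124.5 MHz, 155.5 MHz.

99.5 MHz, 124.5 MHz, 155.5 MHz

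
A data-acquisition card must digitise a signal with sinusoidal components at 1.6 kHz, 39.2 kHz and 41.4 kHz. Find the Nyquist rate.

82.8 kHz

Highest-frequency component: 41.4 kHz.
Nyquist rate = 2 × 41.4 kHz = 82.8 kHz.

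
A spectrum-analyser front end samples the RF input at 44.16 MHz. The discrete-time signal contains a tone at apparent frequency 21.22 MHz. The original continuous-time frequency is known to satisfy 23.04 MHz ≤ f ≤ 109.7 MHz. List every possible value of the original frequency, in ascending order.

65.38 MHz, 67.1 MHz, 109.54 MHz

Frequencies that alias to 21.22 MHz are k·fs ± 21.22 MHz for integer k ≥ 0.
k=0: 21.22 MHz.
k=1: 22.94 MHz, 65.38 MHz.
k=2: 67.1 MHz, 109.54 MHz.
k=3: 111.26 MHz, 153.7 MHz.
Within [23.04 MHz, 109.7 MHz]: 65.38 MHz, 67.1 MHz, 109.54 MHz.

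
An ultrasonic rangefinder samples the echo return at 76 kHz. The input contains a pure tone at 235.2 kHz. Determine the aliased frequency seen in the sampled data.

235.2 kHz mod fs = 7.2 kHz.
7.2 kHz ≤ fs/2 = 38 kHz, appears at 7.2 kHz.

7.2 kHz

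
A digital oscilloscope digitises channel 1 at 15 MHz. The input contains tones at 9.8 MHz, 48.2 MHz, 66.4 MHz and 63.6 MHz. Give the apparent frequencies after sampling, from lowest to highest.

3.2 MHz, 3.6 MHz, 5.2 MHz, 6.4 MHz

fs/2 = 7.5 MHz.
9.8 MHz > fs/2 = 7.5 MHz, folds to fs − 9.8 MHz = 5.2 MHz.
48.2 MHz mod fs = 3.2 MHz.
3.2 MHz ≤ fs/2 = 7.5 MHz, appears at 3.2 MHz.
66.4 MHz mod fs = 6.4 MHz.
6.4 MHz ≤ fs/2 = 7.5 MHz, appears at 6.4 MHz.
63.6 MHz mod fs = 3.6 MHz.
3.6 MHz ≤ fs/2 = 7.5 MHz, appears at 3.6 MHz.
Distinct values: {3.2 MHz, 3.6 MHz, 5.2 MHz, 6.4 MHz}.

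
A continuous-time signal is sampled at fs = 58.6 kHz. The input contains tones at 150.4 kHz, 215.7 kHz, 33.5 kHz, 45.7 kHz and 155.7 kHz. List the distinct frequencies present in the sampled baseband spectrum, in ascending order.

fs/2 = 29.3 kHz.
150.4 kHz mod fs = 33.2 kHz.
33.2 kHz > fs/2 = 29.3 kHz, folds to fs − 33.2 kHz = 25.4 kHz.
215.7 kHz mod fs = 39.9 kHz.
39.9 kHz > fs/2 = 29.3 kHz, folds to fs − 39.9 kHz = 18.7 kHz.
33.5 kHz > fs/2 = 29.3 kHz, folds to fs − 33.5 kHz = 25.1 kHz.
45.7 kHz > fs/2 = 29.3 kHz, folds to fs − 45.7 kHz = 12.9 kHz.
155.7 kHz mod fs = 38.5 kHz.
38.5 kHz > fs/2 = 29.3 kHz, folds to fs − 38.5 kHz = 20.1 kHz.
Distinct values: {12.9 kHz, 18.7 kHz, 20.1 kHz, 25.1 kHz, 25.4 kHz}.

12.9 kHz, 18.7 kHz, 20.1 kHz, 25.1 kHz, 25.4 kHz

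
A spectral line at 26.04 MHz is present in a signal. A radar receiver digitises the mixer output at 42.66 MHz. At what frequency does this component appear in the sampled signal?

26.04 MHz > fs/2 = 21.33 MHz, folds to fs − 26.04 MHz = 16.62 MHz.

16.62 MHz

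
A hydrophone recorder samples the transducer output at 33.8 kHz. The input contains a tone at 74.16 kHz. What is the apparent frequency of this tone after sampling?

6.56 kHz

74.16 kHz mod fs = 6.56 kHz.
6.56 kHz ≤ fs/2 = 16.9 kHz, appears at 6.56 kHz.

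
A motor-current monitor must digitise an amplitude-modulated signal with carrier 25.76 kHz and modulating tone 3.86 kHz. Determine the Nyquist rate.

59.24 kHz

AM sidebands sit at fc ± fm = 21.9 kHz and 29.62 kHz.
Highest-frequency component: 29.62 kHz.
Nyquist rate = 2 × 29.62 kHz = 59.24 kHz.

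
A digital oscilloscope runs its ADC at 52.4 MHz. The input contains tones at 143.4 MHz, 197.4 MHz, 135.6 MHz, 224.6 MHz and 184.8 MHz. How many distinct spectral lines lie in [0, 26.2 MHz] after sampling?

fs/2 = 26.2 MHz.
143.4 MHz mod fs = 38.6 MHz.
38.6 MHz > fs/2 = 26.2 MHz, folds to fs − 38.6 MHz = 13.8 MHz.
197.4 MHz mod fs = 40.2 MHz.
40.2 MHz > fs/2 = 26.2 MHz, folds to fs − 40.2 MHz = 12.2 MHz.
135.6 MHz mod fs = 30.8 MHz.
30.8 MHz > fs/2 = 26.2 MHz, folds to fs − 30.8 MHz = 21.6 MHz.
224.6 MHz mod fs = 15 MHz.
15 MHz ≤ fs/2 = 26.2 MHz, appears at 15 MHz.
184.8 MHz mod fs = 27.6 MHz.
27.6 MHz > fs/2 = 26.2 MHz, folds to fs − 27.6 MHz = 24.8 MHz.
Distinct values: {12.2 MHz, 13.8 MHz, 15 MHz, 21.6 MHz, 24.8 MHz} → 5.

5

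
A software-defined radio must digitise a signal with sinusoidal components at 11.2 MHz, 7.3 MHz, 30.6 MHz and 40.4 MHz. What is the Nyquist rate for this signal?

Highest-frequency component: 40.4 MHz.
Nyquist rate = 2 × 40.4 MHz = 80.8 MHz.

80.8 MHz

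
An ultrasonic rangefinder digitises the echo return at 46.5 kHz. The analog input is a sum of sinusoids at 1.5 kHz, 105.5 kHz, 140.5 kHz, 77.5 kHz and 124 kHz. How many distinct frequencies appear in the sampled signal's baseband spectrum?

fs/2 = 23.25 kHz.
1.5 kHz ≤ fs/2 = 23.25 kHz, passes unchanged.
105.5 kHz mod fs = 12.5 kHz.
12.5 kHz ≤ fs/2 = 23.25 kHz, appears at 12.5 kHz.
140.5 kHz mod fs = 1 kHz.
1 kHz ≤ fs/2 = 23.25 kHz, appears at 1 kHz.
77.5 kHz mod fs = 31 kHz.
31 kHz > fs/2 = 23.25 kHz, folds to fs − 31 kHz = 15.5 kHz.
124 kHz mod fs = 31 kHz.
31 kHz > fs/2 = 23.25 kHz, folds to fs − 31 kHz = 15.5 kHz.
Distinct values: {1 kHz, 1.5 kHz, 12.5 kHz, 15.5 kHz} → 4.

4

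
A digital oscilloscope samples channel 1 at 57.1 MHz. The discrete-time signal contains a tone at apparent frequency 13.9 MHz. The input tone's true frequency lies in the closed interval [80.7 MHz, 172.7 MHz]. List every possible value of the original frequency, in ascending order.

Frequencies that alias to 13.9 MHz are k·fs ± 13.9 MHz for integer k ≥ 0.
k=0: 13.9 MHz.
k=1: 43.2 MHz, 71 MHz.
k=2: 100.3 MHz, 128.1 MHz.
k=3: 157.4 MHz, 185.2 MHz.
k=4: 214.5 MHz, 242.3 MHz.
Within [80.7 MHz, 172.7 MHz]: 100.3 MHz, 128.1 MHz, 157.4 MHz.

100.3 MHz, 128.1 MHz, 157.4 MHz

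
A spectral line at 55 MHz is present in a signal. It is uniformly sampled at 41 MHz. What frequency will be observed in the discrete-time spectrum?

55 MHz mod fs = 14 MHz.
14 MHz ≤ fs/2 = 20.5 MHz, appears at 14 MHz.

14 MHz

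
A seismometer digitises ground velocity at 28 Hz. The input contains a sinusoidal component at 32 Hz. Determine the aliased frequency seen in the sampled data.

32 Hz mod fs = 4 Hz.
4 Hz ≤ fs/2 = 14 Hz, appears at 4 Hz.

4 Hz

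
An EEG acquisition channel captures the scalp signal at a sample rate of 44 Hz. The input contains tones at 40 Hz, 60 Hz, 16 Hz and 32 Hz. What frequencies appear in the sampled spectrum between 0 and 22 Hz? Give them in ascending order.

4 Hz, 12 Hz, 16 Hz

fs/2 = 22 Hz.
40 Hz > fs/2 = 22 Hz, folds to fs − 40 Hz = 4 Hz.
60 Hz mod fs = 16 Hz.
16 Hz ≤ fs/2 = 22 Hz, appears at 16 Hz.
16 Hz ≤ fs/2 = 22 Hz, passes unchanged.
32 Hz > fs/2 = 22 Hz, folds to fs − 32 Hz = 12 Hz.
Distinct values: {4 Hz, 12 Hz, 16 Hz}.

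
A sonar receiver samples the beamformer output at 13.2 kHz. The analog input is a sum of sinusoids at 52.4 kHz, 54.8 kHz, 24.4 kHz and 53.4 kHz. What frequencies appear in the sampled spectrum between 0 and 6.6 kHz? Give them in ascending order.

0.4 kHz, 0.6 kHz, 2 kHz

fs/2 = 6.6 kHz.
52.4 kHz mod fs = 12.8 kHz.
12.8 kHz > fs/2 = 6.6 kHz, folds to fs − 12.8 kHz = 0.4 kHz.
54.8 kHz mod fs = 2 kHz.
2 kHz ≤ fs/2 = 6.6 kHz, appears at 2 kHz.
24.4 kHz mod fs = 11.2 kHz.
11.2 kHz > fs/2 = 6.6 kHz, folds to fs − 11.2 kHz = 2 kHz.
53.4 kHz mod fs = 0.6 kHz.
0.6 kHz ≤ fs/2 = 6.6 kHz, appears at 0.6 kHz.
Distinct values: {0.4 kHz, 0.6 kHz, 2 kHz}.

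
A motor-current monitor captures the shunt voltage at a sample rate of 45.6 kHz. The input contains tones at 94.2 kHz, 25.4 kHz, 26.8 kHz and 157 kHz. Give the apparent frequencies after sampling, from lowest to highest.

3 kHz, 18.8 kHz, 20.2 kHz

fs/2 = 22.8 kHz.
94.2 kHz mod fs = 3 kHz.
3 kHz ≤ fs/2 = 22.8 kHz, appears at 3 kHz.
25.4 kHz > fs/2 = 22.8 kHz, folds to fs − 25.4 kHz = 20.2 kHz.
26.8 kHz > fs/2 = 22.8 kHz, folds to fs − 26.8 kHz = 18.8 kHz.
157 kHz mod fs = 20.2 kHz.
20.2 kHz ≤ fs/2 = 22.8 kHz, appears at 20.2 kHz.
Distinct values: {3 kHz, 18.8 kHz, 20.2 kHz}.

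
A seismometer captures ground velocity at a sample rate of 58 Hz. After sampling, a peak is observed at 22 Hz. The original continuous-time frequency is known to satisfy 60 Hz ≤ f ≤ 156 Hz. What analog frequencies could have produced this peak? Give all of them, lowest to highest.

Frequencies that alias to 22 Hz are k·fs ± 22 Hz for integer k ≥ 0.
k=0: 22 Hz.
k=1: 36 Hz, 80 Hz.
k=2: 94 Hz, 138 Hz.
k=3: 152 Hz, 196 Hz.
k=4: 210 Hz, 254 Hz.
Within [60 Hz, 156 Hz]: 80 Hz, 94 Hz, 138 Hz, 152 Hz.

80 Hz, 94 Hz, 138 Hz, 152 Hz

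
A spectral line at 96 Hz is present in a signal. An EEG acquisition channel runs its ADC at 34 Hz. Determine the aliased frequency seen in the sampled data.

96 Hz mod fs = 28 Hz.
28 Hz > fs/2 = 17 Hz, folds to fs − 28 Hz = 6 Hz.

6 Hz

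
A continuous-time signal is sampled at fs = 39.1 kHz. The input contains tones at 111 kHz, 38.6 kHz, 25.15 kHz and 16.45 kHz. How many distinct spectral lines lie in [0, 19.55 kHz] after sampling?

4

fs/2 = 19.55 kHz.
111 kHz mod fs = 32.8 kHz.
32.8 kHz > fs/2 = 19.55 kHz, folds to fs − 32.8 kHz = 6.3 kHz.
38.6 kHz > fs/2 = 19.55 kHz, folds to fs − 38.6 kHz = 0.5 kHz.
25.15 kHz > fs/2 = 19.55 kHz, folds to fs − 25.15 kHz = 13.95 kHz.
16.45 kHz ≤ fs/2 = 19.55 kHz, passes unchanged.
Distinct values: {0.5 kHz, 6.3 kHz, 13.95 kHz, 16.45 kHz} → 4.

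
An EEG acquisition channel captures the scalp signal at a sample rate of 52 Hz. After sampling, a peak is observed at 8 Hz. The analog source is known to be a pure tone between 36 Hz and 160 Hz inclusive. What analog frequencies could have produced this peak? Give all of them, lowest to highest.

44 Hz, 60 Hz, 96 Hz, 112 Hz, 148 Hz

Frequencies that alias to 8 Hz are k·fs ± 8 Hz for integer k ≥ 0.
k=0: 8 Hz.
k=1: 44 Hz, 60 Hz.
k=2: 96 Hz, 112 Hz.
k=3: 148 Hz, 164 Hz.
k=4: 200 Hz, 216 Hz.
Within [36 Hz, 160 Hz]: 44 Hz, 60 Hz, 96 Hz, 112 Hz, 148 Hz.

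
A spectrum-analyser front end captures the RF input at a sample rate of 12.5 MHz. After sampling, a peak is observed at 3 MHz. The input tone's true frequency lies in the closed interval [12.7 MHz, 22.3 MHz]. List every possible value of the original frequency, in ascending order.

15.5 MHz, 22 MHz

Frequencies that alias to 3 MHz are k·fs ± 3 MHz for integer k ≥ 0.
k=0: 3 MHz.
k=1: 9.5 MHz, 15.5 MHz.
k=2: 22 MHz, 28 MHz.
k=3: 34.5 MHz, 40.5 MHz.
Within [12.7 MHz, 22.3 MHz]: 15.5 MHz, 22 MHz.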